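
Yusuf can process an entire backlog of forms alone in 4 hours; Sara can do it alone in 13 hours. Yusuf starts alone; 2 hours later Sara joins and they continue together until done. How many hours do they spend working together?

In 2 hours Yusuf does 2/4 = 1/2 of the job, leaving 1/2.
Yusuf and Sara together work at 17/52 per hour, so finishing takes 1/2 ÷ 17/52 = 26/17 hours.

26/17 hours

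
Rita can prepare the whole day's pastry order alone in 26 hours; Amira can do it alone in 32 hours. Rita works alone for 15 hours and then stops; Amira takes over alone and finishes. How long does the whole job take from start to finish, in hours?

In 15 hours Rita does 15/26 of the job, leaving 11/26.
Amira works at 1/32 per hour, so finishing takes 11/26 ÷ 1/32 = 176/13 hours.
Total time = 15 + 176/13 = 371/13 hours.

371/13 hours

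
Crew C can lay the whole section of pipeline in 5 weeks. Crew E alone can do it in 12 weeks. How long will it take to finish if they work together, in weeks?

Combined rate: 1/5 + 1/12 = (12 + 5)/60 = 17/60 per week.
Time = 1 ÷ (17/60) = 60/17 weeks.

60/17 weeks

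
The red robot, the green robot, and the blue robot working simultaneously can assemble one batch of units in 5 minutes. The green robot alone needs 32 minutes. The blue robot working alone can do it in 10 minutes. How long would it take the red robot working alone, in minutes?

160/11 minutes

Combined rate is 1/5 per minute.
Known contribution: 1/32 + 1/10 = (5 + 16)/160 = 21/160 per minute.
So the red robot's rate is 1/5 − 21/160 = 11/160, meaning 160/11 minutes alone.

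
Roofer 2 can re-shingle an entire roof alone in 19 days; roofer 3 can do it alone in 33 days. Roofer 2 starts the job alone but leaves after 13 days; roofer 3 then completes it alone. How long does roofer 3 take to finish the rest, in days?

In 13 days roofer 2 does 13/19 of the job, leaving 6/19.
Roofer 3 works at 1/33 per day, so finishing takes 6/19 ÷ 1/33 = 198/19 days.

198/19 days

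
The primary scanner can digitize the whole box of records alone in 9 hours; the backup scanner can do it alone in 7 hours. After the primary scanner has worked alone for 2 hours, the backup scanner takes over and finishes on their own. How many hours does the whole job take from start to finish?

In 2 hours the primary scanner does 2/9 of the job, leaving 7/9.
The backup scanner works at 1/7 per hour, so finishing takes 7/9 ÷ 1/7 = 49/9 hours.
Total time = 2 + 49/9 = 67/9 hours.

67/9 hours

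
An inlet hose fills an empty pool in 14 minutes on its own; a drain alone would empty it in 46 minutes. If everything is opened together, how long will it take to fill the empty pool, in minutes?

161/8 minutes

Net rate = 1/14 − 1/46 = (23 − 7)/322 = 16/322 = 8/161 per minute.
Filling time = 1 ÷ (8/161) = 161/8 minutes.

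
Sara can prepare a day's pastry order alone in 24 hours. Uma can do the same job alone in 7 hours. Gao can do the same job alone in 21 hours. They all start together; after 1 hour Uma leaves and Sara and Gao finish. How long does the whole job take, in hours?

48/5 hours

In the first 1 hour the combined rate is 13/56, so 13/56 of the job is done, leaving 43/56.
After Uma leaves the rate is 5/56 per hour; the remaining 43/56 takes 43/5 hours.
Total = 1 + 43/5 = 48/5 hours.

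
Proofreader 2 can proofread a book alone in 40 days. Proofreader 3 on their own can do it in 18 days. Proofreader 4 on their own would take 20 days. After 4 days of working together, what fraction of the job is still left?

43/90

Combined rate: 1/40 + 1/18 + 1/20 = (9 + 20 + 18)/360 = 47/360 per day.
In 4 days they complete 4·47/360 = 47/90 of the job.
So 43/90 remains.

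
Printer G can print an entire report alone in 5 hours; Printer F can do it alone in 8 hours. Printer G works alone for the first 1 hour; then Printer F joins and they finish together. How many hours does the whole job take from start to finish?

In 1 hour Printer G does 1/5 of the job, leaving 4/5.
Printer G and Printer F together work at 13/40 per hour, so finishing takes 4/5 ÷ 13/40 = 32/13 hours.
Total time = 1 + 32/13 = 45/13 hours.

45/13 hours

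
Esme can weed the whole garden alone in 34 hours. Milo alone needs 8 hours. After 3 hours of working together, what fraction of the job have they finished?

63/136

Combined rate: 1/34 + 1/8 = (4 + 17)/136 = 21/136 per hour.
In 3 hours they complete 3·21/136 = 63/136 of the job.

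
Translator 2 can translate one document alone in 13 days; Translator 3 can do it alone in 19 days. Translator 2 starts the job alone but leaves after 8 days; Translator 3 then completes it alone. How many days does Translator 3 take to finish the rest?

In 8 days Translator 2 does 8/13 of the job, leaving 5/13.
Translator 3 works at 1/19 per day, so finishing takes 5/13 ÷ 1/19 = 95/13 days.

95/13 days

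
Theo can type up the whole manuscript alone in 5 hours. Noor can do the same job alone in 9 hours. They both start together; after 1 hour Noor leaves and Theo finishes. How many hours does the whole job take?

In the first 1 hour the combined rate is 14/45, so 14/45 of the job is done, leaving 31/45.
After Noor leaves the rate is 1/5 per hour; the remaining 31/45 takes 31/9 hours.
Total = 1 + 31/9 = 40/9 hours.

40/9 hours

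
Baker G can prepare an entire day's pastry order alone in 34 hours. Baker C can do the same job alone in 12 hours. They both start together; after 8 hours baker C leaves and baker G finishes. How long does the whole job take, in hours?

34/3 hours

In the first 8 hours the combined rate is 23/204, so 46/51 of the job is done, leaving 5/51.
After baker C leaves the rate is 1/34 per hour; the remaining 5/51 takes 10/3 hours.
Total = 8 + 10/3 = 34/3 hours.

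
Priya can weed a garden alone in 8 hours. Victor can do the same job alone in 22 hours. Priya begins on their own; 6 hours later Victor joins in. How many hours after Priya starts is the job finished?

112/15 hours

In the first 6 hours Priya alone does 6/8 = 3/4 of the job, leaving 1/4.
Once everyone is working, combined rate: 1/8 + 1/22 = (11 + 4)/88 = 15/88 per hour.
Remaining 1/4 at 15/88 per hour takes 22/15 hours.
Total from the start = 6 + 22/15 = 112/15 hours.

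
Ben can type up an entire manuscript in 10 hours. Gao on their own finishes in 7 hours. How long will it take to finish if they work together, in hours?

Combined rate: 1/10 + 1/7 = (7 + 10)/70 = 17/70 per hour.
Time = 1 ÷ (17/70) = 70/17 hours.

70/17 hours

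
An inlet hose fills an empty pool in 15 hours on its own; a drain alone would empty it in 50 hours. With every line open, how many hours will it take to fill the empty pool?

Net rate = 1/15 − 1/50 = (10 − 3)/150 = 7/150 per hour.
Filling time = 1 ÷ (7/150) = 150/7 hours.

150/7 hours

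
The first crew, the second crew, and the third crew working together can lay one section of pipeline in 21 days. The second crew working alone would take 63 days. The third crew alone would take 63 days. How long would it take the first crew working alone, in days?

Combined rate is 1/21 per day.
Known contribution: 1/63 + 1/63 = (1 + 1)/63 = 2/63 per day.
So the first crew's rate is 1/21 − 2/63 = 1/63, meaning 63 days alone.

63 days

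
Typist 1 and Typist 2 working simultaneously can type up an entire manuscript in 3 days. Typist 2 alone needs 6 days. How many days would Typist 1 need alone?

6 days

Combined rate is 1/3 per day.
Known contribution: 1/6 per day.
So Typist 1's rate is 1/3 − 1/6 = 1/6, meaning 6 days alone.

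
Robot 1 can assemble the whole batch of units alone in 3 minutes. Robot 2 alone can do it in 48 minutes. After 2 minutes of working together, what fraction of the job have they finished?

Combined rate: 1/3 + 1/48 = (16 + 1)/48 = 17/48 per minute.
In 2 minutes they complete 2·17/48 = 17/24 of the job.

17/24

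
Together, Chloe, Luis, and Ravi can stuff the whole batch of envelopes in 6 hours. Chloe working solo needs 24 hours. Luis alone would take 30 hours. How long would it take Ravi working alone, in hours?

120/11 hours

Combined rate is 1/6 per hour.
Known contribution: 1/24 + 1/30 = (5 + 4)/120 = 9/120 = 3/40 per hour.
So Ravi's rate is 1/6 − 3/40 = 11/120, meaning 120/11 hours alone.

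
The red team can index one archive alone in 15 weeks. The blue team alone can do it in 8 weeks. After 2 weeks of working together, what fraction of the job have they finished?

23/60

Combined rate: 1/15 + 1/8 = (8 + 15)/120 = 23/120 per week.
In 2 weeks they complete 2·23/120 = 23/60 of the job.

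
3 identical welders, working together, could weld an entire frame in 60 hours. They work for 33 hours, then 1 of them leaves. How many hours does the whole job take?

One welder does 1/180 of the job per hour.
After 33 hours with 3 welders, 11/20 is done (9/20 left).
With 2 welders the rate is 2/180 = 1/90, so the rest takes 9/20 ÷ 1/90 = 81/2 hours.
Total = 33 + 81/2 = 147/2 hours.

147/2 hours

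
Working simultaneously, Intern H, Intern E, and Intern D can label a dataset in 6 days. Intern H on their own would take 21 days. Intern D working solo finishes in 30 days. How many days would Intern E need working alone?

Combined rate is 1/6 per day.
Known contribution: 1/21 + 1/30 = (10 + 7)/210 = 17/210 per day.
So Intern E's rate is 1/6 − 17/210 = 3/35, meaning 35/3 days alone.

35/3 days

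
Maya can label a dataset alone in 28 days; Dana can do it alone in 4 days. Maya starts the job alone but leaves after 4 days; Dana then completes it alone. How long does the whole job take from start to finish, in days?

52/7 days

In 4 days Maya does 4/28 = 1/7 of the job, leaving 6/7.
Dana works at 1/4 per day, so finishing takes 6/7 ÷ 1/4 = 24/7 days.
Total time = 4 + 24/7 = 52/7 days.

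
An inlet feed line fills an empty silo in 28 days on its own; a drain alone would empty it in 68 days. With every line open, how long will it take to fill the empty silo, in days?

Net rate = 1/28 − 1/68 = (17 − 7)/476 = 10/476 = 5/238 per day.
Filling time = 1 ÷ (5/238) = 238/5 days.

238/5 days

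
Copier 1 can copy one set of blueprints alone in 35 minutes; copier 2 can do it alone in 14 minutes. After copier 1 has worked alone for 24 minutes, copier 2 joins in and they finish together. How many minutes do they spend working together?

In 24 minutes copier 1 does 24/35 of the job, leaving 11/35.
Copier 1 and copier 2 together work at 1/10 per minute, so finishing takes 11/35 ÷ 1/10 = 22/7 minutes.

22/7 minutes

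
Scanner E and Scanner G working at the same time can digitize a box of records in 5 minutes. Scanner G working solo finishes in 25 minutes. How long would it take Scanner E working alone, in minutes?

Combined rate is 1/5 per minute.
Known contribution: 1/25 per minute.
So Scanner E's rate is 1/5 − 1/25 = 4/25, meaning 25/4 minutes alone.

25/4 minutes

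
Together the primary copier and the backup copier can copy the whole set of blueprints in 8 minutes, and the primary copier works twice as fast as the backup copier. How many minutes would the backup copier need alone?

Let the backup copier's rate be r; then the primary copier's rate is 2r, so together (2 + 1)r = 3r = 1/8.
Thus r = 1/24 per minute.
The backup copier alone: 24 minutes; the primary copier alone: 12 minutes.

24 minutes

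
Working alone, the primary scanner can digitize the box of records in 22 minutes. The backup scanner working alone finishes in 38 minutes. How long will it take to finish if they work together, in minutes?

209/15 minutes

With two workers the combined time is the product over the sum: 22·38/(22+38) = 836/60 = 209/15 minutes.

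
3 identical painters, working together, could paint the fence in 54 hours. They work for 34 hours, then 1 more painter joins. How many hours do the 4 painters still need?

15 hours

One painter does 1/162 of the job per hour.
After 34 hours with 3 painters, 17/27 is done (10/27 left).
With 4 painters the rate is 4/162 = 2/81, so the rest takes 10/27 ÷ 2/81 = 15 hours.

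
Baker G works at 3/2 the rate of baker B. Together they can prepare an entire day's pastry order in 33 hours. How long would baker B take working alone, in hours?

Let baker B's rate be r; then baker G's rate is (3/2)r, so together (3/2 + 1)r = (5/2)r = 1/33.
Thus r = 2/165 per hour.
Baker B alone: 165/2 hours; baker G alone: 55 hours.

165/2 hours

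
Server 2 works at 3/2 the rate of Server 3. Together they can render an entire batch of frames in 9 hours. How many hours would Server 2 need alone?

Let Server 3's rate be r; then Server 2's rate is (3/2)r, so together (3/2 + 1)r = (5/2)r = 1/9.
Thus r = 2/45 per hour.
Server 3 alone: 45/2 hours; Server 2 alone: 15 hours.

15 hours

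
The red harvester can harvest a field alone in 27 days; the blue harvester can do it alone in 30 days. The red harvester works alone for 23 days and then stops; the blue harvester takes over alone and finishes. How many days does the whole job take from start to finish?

In 23 days the red harvester does 23/27 of the job, leaving 4/27.
The blue harvester works at 1/30 per day, so finishing takes 4/27 ÷ 1/30 = 40/9 days.
Total time = 23 + 40/9 = 247/9 days.

247/9 days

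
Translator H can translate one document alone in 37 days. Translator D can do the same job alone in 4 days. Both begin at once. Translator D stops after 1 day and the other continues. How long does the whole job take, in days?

111/4 days

In the first 1 day the combined rate is 41/148, so 41/148 of the job is done, leaving 107/148.
After Translator D leaves the rate is 1/37 per day; the remaining 107/148 takes 107/4 days.
Total = 1 + 107/4 = 111/4 days.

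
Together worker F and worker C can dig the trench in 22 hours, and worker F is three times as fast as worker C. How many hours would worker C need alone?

88 hours

Let worker C's rate be r; then worker F's rate is 3r, so together (3 + 1)r = 4r = 1/22.
Thus r = 1/88 per hour.
Worker C alone: 88 hours; worker F alone: 88/3 hours.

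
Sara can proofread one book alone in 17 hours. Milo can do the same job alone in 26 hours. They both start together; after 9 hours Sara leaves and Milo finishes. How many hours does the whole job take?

In the first 9 hours the combined rate is 43/442, so 387/442 of the job is done, leaving 55/442.
After Sara leaves the rate is 1/26 per hour; the remaining 55/442 takes 55/17 hours.
Total = 9 + 55/17 = 208/17 hours.

208/17 hours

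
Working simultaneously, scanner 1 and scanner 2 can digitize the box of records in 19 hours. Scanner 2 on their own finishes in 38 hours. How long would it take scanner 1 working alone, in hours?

38 hours

Combined rate is 1/19 per hour.
Known contribution: 1/38 per hour.
So scanner 1's rate is 1/19 − 1/38 = 1/38, meaning 38 hours alone.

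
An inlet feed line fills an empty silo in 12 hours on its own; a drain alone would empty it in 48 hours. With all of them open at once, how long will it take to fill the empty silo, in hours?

16 hours

Net rate = 1/12 − 1/48 = (4 − 1)/48 = 3/48 = 1/16 per hour.
Filling time = 1 ÷ (1/16) = 16 hours.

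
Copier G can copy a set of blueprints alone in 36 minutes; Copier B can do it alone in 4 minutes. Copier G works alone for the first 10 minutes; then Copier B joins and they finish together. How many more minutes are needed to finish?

In 10 minutes Copier G does 10/36 = 5/18 of the job, leaving 13/18.
Copier G and Copier B together work at 5/18 per minute, so finishing takes 13/18 ÷ 5/18 = 13/5 minutes.

13/5 minutes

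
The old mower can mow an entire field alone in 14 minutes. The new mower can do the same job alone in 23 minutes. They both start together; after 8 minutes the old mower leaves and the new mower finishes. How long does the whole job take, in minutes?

69/7 minutes

In the first 8 minutes the combined rate is 37/322, so 148/161 of the job is done, leaving 13/161.
After the old mower leaves the rate is 1/23 per minute; the remaining 13/161 takes 13/7 minutes.
Total = 8 + 13/7 = 69/7 minutes.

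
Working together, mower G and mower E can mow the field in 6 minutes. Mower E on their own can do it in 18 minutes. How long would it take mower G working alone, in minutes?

9 minutes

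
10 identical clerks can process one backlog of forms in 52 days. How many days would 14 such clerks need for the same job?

260/7 days

Total work is 10·52 = 520 clerk-days.
With 14 clerks: 520/14 = 260/7 days.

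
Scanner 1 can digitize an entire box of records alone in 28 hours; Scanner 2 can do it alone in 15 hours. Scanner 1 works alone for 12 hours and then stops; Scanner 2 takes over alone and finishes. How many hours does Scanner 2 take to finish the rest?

In 12 hours Scanner 1 does 12/28 = 3/7 of the job, leaving 4/7.
Scanner 2 works at 1/15 per hour, so finishing takes 4/7 ÷ 1/15 = 60/7 hours.

60/7 hours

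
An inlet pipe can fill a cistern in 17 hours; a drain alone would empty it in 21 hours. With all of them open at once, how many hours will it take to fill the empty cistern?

Net rate = 1/17 − 1/21 = (21 − 17)/357 = 4/357 per hour.
Filling time = 1 ÷ (4/357) = 357/4 hours.

357/4 hours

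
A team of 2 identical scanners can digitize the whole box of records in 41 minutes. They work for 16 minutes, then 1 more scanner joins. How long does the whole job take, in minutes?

One scanner does 1/82 of the job per minute.
After 16 minutes with 2 scanners, 16/41 is done (25/41 left).
With 3 scanners the rate is 3/82, so the rest takes 25/41 ÷ 3/82 = 50/3 minutes.
Total = 16 + 50/3 = 98/3 minutes.

98/3 minutes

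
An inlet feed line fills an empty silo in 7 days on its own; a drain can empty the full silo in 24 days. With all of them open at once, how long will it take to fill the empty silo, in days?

Net rate = 1/7 − 1/24 = (24 − 7)/168 = 17/168 per day.
Filling time = 1 ÷ (17/168) = 168/17 days.

168/17 days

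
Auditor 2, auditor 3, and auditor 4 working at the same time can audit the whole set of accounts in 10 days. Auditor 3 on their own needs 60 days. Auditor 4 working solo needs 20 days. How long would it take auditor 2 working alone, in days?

30 days

Combined rate is 1/10 per day.
Known contribution: 1/60 + 1/20 = (1 + 3)/60 = 4/60 = 1/15 per day.
So auditor 2's rate is 1/10 − 1/15 = 1/30, meaning 30 days alone.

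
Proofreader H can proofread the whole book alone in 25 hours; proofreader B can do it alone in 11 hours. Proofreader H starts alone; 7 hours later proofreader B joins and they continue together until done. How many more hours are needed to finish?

In 7 hours proofreader H does 7/25 of the job, leaving 18/25.
Proofreader H and proofreader B together work at 36/275 per hour, so finishing takes 18/25 ÷ 36/275 = 11/2 hours.

11/2 hours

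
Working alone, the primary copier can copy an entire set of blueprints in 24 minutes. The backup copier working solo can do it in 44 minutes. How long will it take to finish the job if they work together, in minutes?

Combined rate: 1/24 + 1/44 = (11 + 6)/264 = 17/264 per minute.
Time = 1 ÷ (17/264) = 264/17 minutes.

264/17 minutes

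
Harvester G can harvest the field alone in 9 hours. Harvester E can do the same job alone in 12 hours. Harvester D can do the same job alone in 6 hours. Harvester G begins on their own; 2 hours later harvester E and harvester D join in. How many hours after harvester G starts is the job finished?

In the first 2 hours harvester G alone does 2/9 of the job, leaving 7/9.
Once everyone is working, combined rate: 1/9 + 1/12 + 1/6 = (4 + 3 + 6)/36 = 13/36 per hour.
Remaining 7/9 at 13/36 per hour takes 28/13 hours.
Total from the start = 2 + 28/13 = 54/13 hours.

54/13 hours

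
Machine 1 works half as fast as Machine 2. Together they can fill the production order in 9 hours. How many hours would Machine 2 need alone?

Let Machine 2's rate be r; then Machine 1's rate is (1/2)r, so together (1/2 + 1)r = (3/2)r = 1/9.
Thus r = 2/27 per hour.
Machine 2 alone: 27/2 hours; Machine 1 alone: 27 hours.

27/2 hours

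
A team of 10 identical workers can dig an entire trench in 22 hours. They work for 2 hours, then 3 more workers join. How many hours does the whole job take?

One worker does 1/220 of the job per hour.
After 2 hours with 10 workers, 1/11 is done (10/11 left).
With 13 workers the rate is 13/220, so the rest takes 10/11 ÷ 13/220 = 200/13 hours.
Total = 2 + 200/13 = 226/13 hours.

226/13 hours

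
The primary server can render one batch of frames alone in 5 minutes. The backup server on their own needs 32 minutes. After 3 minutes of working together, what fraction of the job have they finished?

111/160

Combined rate: 1/5 + 1/32 = (32 + 5)/160 = 37/160 per minute.
In 3 minutes they complete 3·37/160 = 111/160 of the job.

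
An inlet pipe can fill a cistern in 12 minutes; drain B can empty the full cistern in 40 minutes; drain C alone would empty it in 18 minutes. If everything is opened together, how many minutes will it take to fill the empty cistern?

360 minutes

Net rate = 1/12 − 1/40 − 1/18 = (30 − 9 − 20)/360 = 1/360 per minute.
Filling time = 1 ÷ (1/360) = 360 minutes.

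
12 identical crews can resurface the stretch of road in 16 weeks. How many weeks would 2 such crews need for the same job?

96 weeks

Total work is 12·16 = 192 crew-weeks.
With 2 crews: 192/2 = 96 weeks.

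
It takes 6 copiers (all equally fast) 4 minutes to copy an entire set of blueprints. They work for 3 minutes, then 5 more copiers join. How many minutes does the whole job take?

39/11 minutes

One copier does 1/24 of the job per minute.
After 3 minutes with 6 copiers, 3/4 is done (1/4 left).
With 11 copiers the rate is 11/24, so the rest takes 1/4 ÷ 11/24 = 6/11 minutes.
Total = 3 + 6/11 = 39/11 minutes.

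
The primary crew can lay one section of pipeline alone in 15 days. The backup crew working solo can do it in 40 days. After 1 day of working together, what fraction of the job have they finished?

Combined rate: 1/15 + 1/40 = (8 + 3)/120 = 11/120 per day.
In 1 day they complete 1·11/120 = 11/120 of the job.

11/120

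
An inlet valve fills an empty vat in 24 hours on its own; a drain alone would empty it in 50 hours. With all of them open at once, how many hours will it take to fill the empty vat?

600/13 hours

Net rate = 1/24 − 1/50 = (25 − 12)/600 = 13/600 per hour.
Filling time = 1 ÷ (13/600) = 600/13 hours.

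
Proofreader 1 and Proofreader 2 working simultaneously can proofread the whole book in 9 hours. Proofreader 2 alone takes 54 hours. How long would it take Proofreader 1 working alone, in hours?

54/5 hours

Combined rate is 1/9 per hour.
Known contribution: 1/54 per hour.
So Proofreader 1's rate is 1/9 − 1/54 = 5/54, meaning 54/5 hours alone.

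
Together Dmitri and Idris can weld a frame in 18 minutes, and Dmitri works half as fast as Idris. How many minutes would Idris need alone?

Let Idris's rate be r; then Dmitri's rate is (1/2)r, so together (1/2 + 1)r = (3/2)r = 1/18.
Thus r = 1/27 per minute.
Idris alone: 27 minutes; Dmitri alone: 54 minutes.

27 minutes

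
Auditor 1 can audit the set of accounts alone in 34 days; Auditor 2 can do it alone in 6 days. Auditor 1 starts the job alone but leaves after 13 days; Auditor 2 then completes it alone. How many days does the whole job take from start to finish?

284/17 days

In 13 days Auditor 1 does 13/34 of the job, leaving 21/34.
Auditor 2 works at 1/6 per day, so finishing takes 21/34 ÷ 1/6 = 63/17 days.
Total time = 13 + 63/17 = 284/17 days.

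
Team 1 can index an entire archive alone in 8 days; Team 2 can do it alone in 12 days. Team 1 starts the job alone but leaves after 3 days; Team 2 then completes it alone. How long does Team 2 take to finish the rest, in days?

15/2 days

In 3 days Team 1 does 3/8 of the job, leaving 5/8.
Team 2 works at 1/12 per day, so finishing takes 5/8 ÷ 1/12 = 15/2 days.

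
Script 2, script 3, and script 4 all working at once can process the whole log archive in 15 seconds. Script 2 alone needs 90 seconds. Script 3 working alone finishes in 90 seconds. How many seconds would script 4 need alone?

Combined rate is 1/15 per second.
Known contribution: 1/90 + 1/90 = (1 + 1)/90 = 2/90 = 1/45 per second.
So script 4's rate is 1/15 − 1/45 = 2/45, meaning 45/2 seconds alone.

45/2 seconds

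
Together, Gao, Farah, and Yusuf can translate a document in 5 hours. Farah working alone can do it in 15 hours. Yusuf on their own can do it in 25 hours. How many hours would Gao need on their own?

Combined rate is 1/5 per hour.
Known contribution: 1/15 + 1/25 = (5 + 3)/75 = 8/75 per hour.
So Gao's rate is 1/5 − 8/75 = 7/75, meaning 75/7 hours alone.

75/7 hours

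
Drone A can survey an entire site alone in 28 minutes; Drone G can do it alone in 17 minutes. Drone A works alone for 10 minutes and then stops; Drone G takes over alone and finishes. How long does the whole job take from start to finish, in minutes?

In 10 minutes Drone A does 10/28 = 5/14 of the job, leaving 9/14.
Drone G works at 1/17 per minute, so finishing takes 9/14 ÷ 1/17 = 153/14 minutes.
Total time = 10 + 153/14 = 293/14 minutes.

293/14 minutes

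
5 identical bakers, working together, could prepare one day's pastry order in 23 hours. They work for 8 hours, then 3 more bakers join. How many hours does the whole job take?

139/8 hours

One baker does 1/115 of the job per hour.
After 8 hours with 5 bakers, 8/23 is done (15/23 left).
With 8 bakers the rate is 8/115, so the rest takes 15/23 ÷ 8/115 = 75/8 hours.
Total = 8 + 75/8 = 139/8 hours.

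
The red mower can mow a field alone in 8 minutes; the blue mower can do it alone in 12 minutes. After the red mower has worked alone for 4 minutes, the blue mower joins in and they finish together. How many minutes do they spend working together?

In 4 minutes the red mower does 4/8 = 1/2 of the job, leaving 1/2.
The red mower and the blue mower together work at 5/24 per minute, so finishing takes 1/2 ÷ 5/24 = 12/5 minutes.

12/5 minutes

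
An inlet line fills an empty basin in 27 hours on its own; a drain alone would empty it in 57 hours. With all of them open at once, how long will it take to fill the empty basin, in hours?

513/10 hours

Net rate = 1/27 − 1/57 = (19 − 9)/513 = 10/513 per hour.
Filling time = 1 ÷ (10/513) = 513/10 hours.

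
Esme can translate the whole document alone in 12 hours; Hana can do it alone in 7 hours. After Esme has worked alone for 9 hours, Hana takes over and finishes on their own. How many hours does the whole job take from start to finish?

In 9 hours Esme does 9/12 = 3/4 of the job, leaving 1/4.
Hana works at 1/7 per hour, so finishing takes 1/4 ÷ 1/7 = 7/4 hours.
Total time = 9 + 7/4 = 43/4 hours.

43/4 hours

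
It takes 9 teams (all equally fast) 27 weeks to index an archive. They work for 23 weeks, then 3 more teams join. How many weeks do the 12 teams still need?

One team does 1/243 of the job per week.
After 23 weeks with 9 teams, 23/27 is done (4/27 left).
With 12 teams the rate is 12/243 = 4/81, so the rest takes 4/27 ÷ 4/81 = 3 weeks.

3 weeks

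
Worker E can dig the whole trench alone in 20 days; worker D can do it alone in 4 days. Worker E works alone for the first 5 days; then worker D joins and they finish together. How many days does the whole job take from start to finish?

15/2 days

In 5 days worker E does 5/20 = 1/4 of the job, leaving 3/4.
Worker E and worker D together work at 3/10 per day, so finishing takes 3/4 ÷ 3/10 = 5/2 days.
Total time = 5 + 5/2 = 15/2 days.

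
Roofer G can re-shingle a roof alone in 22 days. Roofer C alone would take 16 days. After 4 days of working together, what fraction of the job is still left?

Combined rate: 1/22 + 1/16 = (8 + 11)/176 = 19/176 per day.
In 4 days they complete 4·19/176 = 19/44 of the job.
So 25/44 remains.

25/44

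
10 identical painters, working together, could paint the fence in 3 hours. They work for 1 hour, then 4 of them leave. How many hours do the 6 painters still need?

One painter does 1/30 of the job per hour.
After 1 hour with 10 painters, 1/3 is done (2/3 left).
With 6 painters the rate is 6/30 = 1/5, so the rest takes 2/3 ÷ 1/5 = 10/3 hours.

10/3 hours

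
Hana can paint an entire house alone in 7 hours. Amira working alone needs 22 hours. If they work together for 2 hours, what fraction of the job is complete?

29/77

Combined rate: 1/7 + 1/22 = (22 + 7)/154 = 29/154 per hour.
In 2 hours they complete 2·29/154 = 29/77 of the job.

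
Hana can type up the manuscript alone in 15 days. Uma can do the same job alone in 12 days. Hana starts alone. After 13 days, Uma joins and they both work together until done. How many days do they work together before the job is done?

In the first 13 days Hana alone does 13/15 of the job, leaving 2/15.
Once everyone is working, combined rate: 1/15 + 1/12 = (4 + 5)/60 = 9/60 = 3/20 per day.
Remaining 2/15 at 3/20 per day takes 8/9 days.

8/9 days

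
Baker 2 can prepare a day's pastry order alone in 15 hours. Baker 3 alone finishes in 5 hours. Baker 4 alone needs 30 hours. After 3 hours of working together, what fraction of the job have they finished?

9/10

Combined rate: 1/15 + 1/5 + 1/30 = (2 + 6 + 1)/30 = 9/30 = 3/10 per hour.
In 3 hours they complete 3·3/10 = 9/10 of the job.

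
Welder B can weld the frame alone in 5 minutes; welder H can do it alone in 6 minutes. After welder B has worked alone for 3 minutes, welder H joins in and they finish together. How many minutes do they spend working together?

12/11 minutes

In 3 minutes welder B does 3/5 of the job, leaving 2/5.
Welder B and welder H together work at 11/30 per minute, so finishing takes 2/5 ÷ 11/30 = 12/11 minutes.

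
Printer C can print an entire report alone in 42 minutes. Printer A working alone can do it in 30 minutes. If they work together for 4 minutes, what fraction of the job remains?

27/35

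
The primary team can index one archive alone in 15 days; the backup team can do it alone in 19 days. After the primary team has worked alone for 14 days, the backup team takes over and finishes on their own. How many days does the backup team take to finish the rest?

19/15 days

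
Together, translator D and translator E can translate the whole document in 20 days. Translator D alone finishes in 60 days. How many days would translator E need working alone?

30 days

Combined rate is 1/20 per day.
Known contribution: 1/60 per day.
So translator E's rate is 1/20 − 1/60 = 1/30, meaning 30 days alone.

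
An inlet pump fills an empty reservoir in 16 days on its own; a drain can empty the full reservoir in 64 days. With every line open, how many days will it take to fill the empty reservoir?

64/3 days

Net rate = 1/16 − 1/64 = (4 − 1)/64 = 3/64 per day.
Filling time = 1 ÷ (3/64) = 64/3 days.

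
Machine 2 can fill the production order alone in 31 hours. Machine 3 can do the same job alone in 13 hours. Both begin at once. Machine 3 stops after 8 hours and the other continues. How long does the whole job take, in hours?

In the first 8 hours the combined rate is 44/403, so 352/403 of the job is done, leaving 51/403.
After Machine 3 leaves the rate is 1/31 per hour; the remaining 51/403 takes 51/13 hours.
Total = 8 + 51/13 = 155/13 hours.

155/13 hours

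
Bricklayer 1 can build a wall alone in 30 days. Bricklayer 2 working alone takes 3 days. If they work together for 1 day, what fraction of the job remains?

19/30

Combined rate: 1/30 + 1/3 = (1 + 10)/30 = 11/30 per day.
In 1 day they complete 1·11/30 = 11/30 of the job.
So 19/30 remains.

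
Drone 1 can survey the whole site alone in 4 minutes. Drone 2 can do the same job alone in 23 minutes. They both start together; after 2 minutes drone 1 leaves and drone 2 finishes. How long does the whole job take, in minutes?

In the first 2 minutes the combined rate is 27/92, so 27/46 of the job is done, leaving 19/46.
After drone 1 leaves the rate is 1/23 per minute; the remaining 19/46 takes 19/2 minutes.
Total = 2 + 19/2 = 23/2 minutes.

23/2 minutes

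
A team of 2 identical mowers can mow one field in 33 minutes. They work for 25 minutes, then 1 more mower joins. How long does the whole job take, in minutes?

91/3 minutes

One mower does 1/66 of the job per minute.
After 25 minutes with 2 mowers, 25/33 is done (8/33 left).
With 3 mowers the rate is 3/66 = 1/22, so the rest takes 8/33 ÷ 1/22 = 16/3 minutes.
Total = 25 + 16/3 = 91/3 minutes.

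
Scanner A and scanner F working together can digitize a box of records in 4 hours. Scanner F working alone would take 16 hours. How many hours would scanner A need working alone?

Combined rate is 1/4 per hour.
Known contribution: 1/16 per hour.
So scanner A's rate is 1/4 − 1/16 = 3/16, meaning 16/3 hours alone.

16/3 hours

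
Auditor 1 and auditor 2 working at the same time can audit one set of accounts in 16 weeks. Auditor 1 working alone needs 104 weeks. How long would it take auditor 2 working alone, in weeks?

Combined rate is 1/16 per week.
Known contribution: 1/104 per week.
So auditor 2's rate is 1/16 − 1/104 = 11/208, meaning 208/11 weeks alone.

208/11 weeks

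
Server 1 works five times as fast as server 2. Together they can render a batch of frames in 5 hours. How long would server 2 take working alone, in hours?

Let server 2's rate be r; then server 1's rate is 5r, so together (5 + 1)r = 6r = 1/5.
Thus r = 1/30 per hour.
Server 2 alone: 30 hours; server 1 alone: 6 hours.

30 hours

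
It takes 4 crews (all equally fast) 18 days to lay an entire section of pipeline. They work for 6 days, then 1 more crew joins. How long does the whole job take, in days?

78/5 days

One crew does 1/72 of the job per day.
After 6 days with 4 crews, 1/3 is done (2/3 left).
With 5 crews the rate is 5/72, so the rest takes 2/3 ÷ 5/72 = 48/5 days.
Total = 6 + 48/5 = 78/5 days.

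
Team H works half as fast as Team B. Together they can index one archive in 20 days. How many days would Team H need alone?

Let Team B's rate be r; then Team H's rate is (1/2)r, so together (1/2 + 1)r = (3/2)r = 1/20.
Thus r = 1/30 per day.
Team B alone: 30 days; Team H alone: 60 days.

60 days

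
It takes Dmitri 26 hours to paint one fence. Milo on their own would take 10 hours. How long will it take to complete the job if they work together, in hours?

Combined rate: 1/26 + 1/10 = (5 + 13)/130 = 18/130 = 9/65 per hour.
Time = 1 ÷ (9/65) = 65/9 hours.

65/9 hours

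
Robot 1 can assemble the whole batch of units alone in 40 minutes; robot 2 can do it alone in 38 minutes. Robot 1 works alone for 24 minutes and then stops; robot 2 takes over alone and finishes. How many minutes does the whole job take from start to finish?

196/5 minutes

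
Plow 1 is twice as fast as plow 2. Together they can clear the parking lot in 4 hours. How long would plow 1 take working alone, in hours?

Let plow 2's rate be r; then plow 1's rate is 2r, so together (2 + 1)r = 3r = 1/4.
Thus r = 1/12 per hour.
Plow 2 alone: 12 hours; plow 1 alone: 6 hours.

6 hours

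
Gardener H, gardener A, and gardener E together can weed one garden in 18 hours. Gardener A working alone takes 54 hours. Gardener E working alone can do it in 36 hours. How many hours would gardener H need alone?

Combined rate is 1/18 per hour.
Known contribution: 1/54 + 1/36 = (2 + 3)/108 = 5/108 per hour.
So gardener H's rate is 1/18 − 5/108 = 1/108, meaning 108 hours alone.

108 hours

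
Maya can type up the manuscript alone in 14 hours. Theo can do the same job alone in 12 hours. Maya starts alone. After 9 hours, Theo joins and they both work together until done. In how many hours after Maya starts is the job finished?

147/13 hours

In the first 9 hours Maya alone does 9/14 of the job, leaving 5/14.
Once everyone is working, combined rate: 1/14 + 1/12 = (6 + 7)/84 = 13/84 per hour.
Remaining 5/14 at 13/84 per hour takes 30/13 hours.
Total from the start = 9 + 30/13 = 147/13 hours.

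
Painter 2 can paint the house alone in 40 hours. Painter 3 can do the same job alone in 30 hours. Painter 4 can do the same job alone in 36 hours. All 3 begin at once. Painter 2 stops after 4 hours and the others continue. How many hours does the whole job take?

In the first 4 hours the combined rate is 31/360, so 31/90 of the job is done, leaving 59/90.
After Painter 2 leaves the rate is 11/180 per hour; the remaining 59/90 takes 118/11 hours.
Total = 4 + 118/11 = 162/11 hours.

162/11 hours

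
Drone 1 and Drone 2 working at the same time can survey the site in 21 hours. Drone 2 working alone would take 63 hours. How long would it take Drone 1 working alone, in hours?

63/2 hours

Combined rate is 1/21 per hour.
Known contribution: 1/63 per hour.
So Drone 1's rate is 1/21 − 1/63 = 2/63, meaning 63/2 hours alone.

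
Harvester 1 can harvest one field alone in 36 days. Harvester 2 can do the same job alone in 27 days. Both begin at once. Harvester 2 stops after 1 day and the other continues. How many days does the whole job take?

In the first 1 day the combined rate is 7/108, so 7/108 of the job is done, leaving 101/108.
After harvester 2 leaves the rate is 1/36 per day; the remaining 101/108 takes 101/3 days.
Total = 1 + 101/3 = 104/3 days.

104/3 days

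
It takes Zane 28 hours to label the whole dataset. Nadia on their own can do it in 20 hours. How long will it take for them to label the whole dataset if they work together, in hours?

35/3 hours

Combined rate: 1/28 + 1/20 = (5 + 7)/140 = 12/140 = 3/35 per hour.
Time = 1 ÷ (3/35) = 35/3 hours.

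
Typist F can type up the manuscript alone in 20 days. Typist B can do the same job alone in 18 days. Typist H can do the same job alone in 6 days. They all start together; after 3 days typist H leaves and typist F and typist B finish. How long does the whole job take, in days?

90/19 days

In the first 3 days the combined rate is 49/180, so 49/60 of the job is done, leaving 11/60.
After typist H leaves the rate is 19/180 per day; the remaining 11/60 takes 33/19 days.
Total = 3 + 33/19 = 90/19 days.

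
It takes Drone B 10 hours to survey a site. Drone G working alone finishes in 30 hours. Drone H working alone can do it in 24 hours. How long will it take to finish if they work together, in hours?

40/7 hours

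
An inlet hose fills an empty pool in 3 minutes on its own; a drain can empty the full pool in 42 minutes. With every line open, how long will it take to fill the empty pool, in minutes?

Net rate = 1/3 − 1/42 = (14 − 1)/42 = 13/42 per minute.
Filling time = 1 ÷ (13/42) = 42/13 minutes.

42/13 minutes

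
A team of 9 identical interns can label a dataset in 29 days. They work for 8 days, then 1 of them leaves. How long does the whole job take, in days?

253/8 days

One intern does 1/261 of the job per day.
After 8 days with 9 interns, 8/29 is done (21/29 left).
With 8 interns the rate is 8/261, so the rest takes 21/29 ÷ 8/261 = 189/8 days.
Total = 8 + 189/8 = 253/8 days.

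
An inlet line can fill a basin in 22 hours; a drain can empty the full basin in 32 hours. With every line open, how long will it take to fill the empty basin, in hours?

352/5 hours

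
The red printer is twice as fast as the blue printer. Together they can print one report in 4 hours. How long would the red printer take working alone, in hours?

Let the blue printer's rate be r; then the red printer's rate is 2r, so together (2 + 1)r = 3r = 1/4.
Thus r = 1/12 per hour.
The blue printer alone: 12 hours; the red printer alone: 6 hours.

6 hours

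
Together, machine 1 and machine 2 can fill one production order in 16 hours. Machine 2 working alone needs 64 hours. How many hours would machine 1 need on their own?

64/3 hours

Combined rate is 1/16 per hour.
Known contribution: 1/64 per hour.
So machine 1's rate is 1/16 − 1/64 = 3/64, meaning 64/3 hours alone.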